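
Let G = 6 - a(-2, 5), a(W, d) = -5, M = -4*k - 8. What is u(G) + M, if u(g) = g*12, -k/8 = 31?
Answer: 1116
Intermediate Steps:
k = -248 (k = -8*31 = -248)
M = 984 (M = -4*(-248) - 8 = 992 - 8 = 984)
G = 11 (G = 6 - 1*(-5) = 6 + 5 = 11)
u(g) = 12*g
u(G) + M = 12*11 + 984 = 132 + 984 = 1116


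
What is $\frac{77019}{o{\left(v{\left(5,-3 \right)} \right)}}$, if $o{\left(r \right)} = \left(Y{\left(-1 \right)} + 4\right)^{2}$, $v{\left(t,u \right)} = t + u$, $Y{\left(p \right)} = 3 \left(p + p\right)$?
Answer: $\frac{77019}{4} \approx 19255.0$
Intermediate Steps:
$Y{\left(p \right)} = 6 p$ ($Y{\left(p \right)} = 3 \cdot 2 p = 6 p$)
$o{\left(r \right)} = 4$ ($o{\left(r \right)} = \left(6 \left(-1\right) + 4\right)^{2} = \left(-6 + 4\right)^{2} = \left(-2\right)^{2} = 4$)
$\frac{77019}{o{\left(v{\left(5,-3 \right)} \right)}} = \frac{77019}{4}$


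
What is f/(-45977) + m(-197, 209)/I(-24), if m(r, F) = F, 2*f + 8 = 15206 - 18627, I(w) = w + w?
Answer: -9526897/2206896 ≈ -4.3169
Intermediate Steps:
I(w) = 2*w
f = -3429/2 (f = -4 + (15206 - 18627)/2 = -4 + (1/2)*(-3421) = -4 - 3421/2 = -3429/2 ≈ -1714.5)
f/(-45977) + m(-197, 209)/I(-24) = -3429/2/(-45977) + 209/((2*(-24))) = -3429/2*(-1/45977) + 209/(-48) = 3429/91954 + 209*(-1/48) = 3429/91954 - 209/48 = -9526897/2206896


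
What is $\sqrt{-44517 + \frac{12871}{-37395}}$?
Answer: $\frac{i \sqrt{6916936887330}}{12465} \approx 210.99 i$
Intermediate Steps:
$\sqrt{-44517 + \frac{12871}{-37395}} = \sqrt{-44517 + 12871 \left(- \frac{1}{37395}\right)} = \sqrt{-44517 - \frac{12871}{37395}} = \sqrt{- \frac{1664726086}{37395}} = \frac{i \sqrt{6916936887330}}{12465}$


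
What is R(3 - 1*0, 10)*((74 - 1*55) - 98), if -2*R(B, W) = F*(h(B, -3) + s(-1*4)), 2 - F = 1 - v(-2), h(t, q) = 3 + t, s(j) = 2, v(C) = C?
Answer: -316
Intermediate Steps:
F = -1 (F = 2 - (1 - 1*(-2)) = 2 - (1 + 2) = 2 - 1*3 = 2 - 3 = -1)
R(B, W) = 5/2 + B/2 (R(B, W) = -(-1)*((3 + B) + 2)/2 = -(-1)*(5 + B)/2 = -(-5 - B)/2 = 5/2 + B/2)
R(3 - 1*0, 10)*((74 - 1*55) - 98) = (5/2 + (3 - 1*0)/2)*((74 - 1*55) - 98) = (5/2 + (3 + 0)/2)*((74 - 55) - 98) = (5/2 + (½)*3)*(19 - 98) = (5/2 + 3/2)*(-79) = 4*(-79) = -316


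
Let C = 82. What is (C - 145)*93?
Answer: -5859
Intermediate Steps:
(C - 145)*93 = (82 - 145)*93 = -63*93 = -5859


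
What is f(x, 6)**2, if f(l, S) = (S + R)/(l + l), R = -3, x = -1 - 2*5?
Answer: 9/484 ≈ 0.018595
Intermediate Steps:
x = -11 (x = -1 - 10 = -11)
f(l, S) = (-3 + S)/(2*l) (f(l, S) = (S - 3)/(l + l) = (-3 + S)/((2*l)) = (-3 + S)*(1/(2*l)) = (-3 + S)/(2*l))
f(x, 6)**2 = ((1/2)*(-3 + 6)/(-11))**2 = ((1/2)*(-1/11)*3)**2 = (-3/22)**2 = 9/484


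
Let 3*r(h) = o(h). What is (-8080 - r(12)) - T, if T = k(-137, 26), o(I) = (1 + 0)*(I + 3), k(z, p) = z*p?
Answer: -4523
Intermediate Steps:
k(z, p) = p*z
o(I) = 3 + I (o(I) = 1*(3 + I) = 3 + I)
T = -3562 (T = 26*(-137) = -3562)
r(h) = 1 + h/3 (r(h) = (3 + h)/3 = 1 + h/3)
(-8080 - r(12)) - T = (-8080 - (1 + (⅓)*12)) - 1*(-3562) = (-8080 - (1 + 4)) + 3562 = (-8080 - 1*5) + 3562 = (-8080 - 5) + 3562 = -8085 + 3562 = -4523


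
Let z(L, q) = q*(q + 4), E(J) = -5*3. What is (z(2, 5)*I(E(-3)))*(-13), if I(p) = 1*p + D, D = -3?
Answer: 10530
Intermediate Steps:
E(J) = -15
z(L, q) = q*(4 + q)
I(p) = -3 + p (I(p) = 1*p - 3 = p - 3 = -3 + p)
(z(2, 5)*I(E(-3)))*(-13) = ((5*(4 + 5))*(-3 - 15))*(-13) = ((5*9)*(-18))*(-13) = (45*(-18))*(-13) = -810*(-13) = 10530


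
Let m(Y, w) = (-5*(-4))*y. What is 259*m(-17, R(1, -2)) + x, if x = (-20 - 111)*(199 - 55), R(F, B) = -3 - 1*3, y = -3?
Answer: -34404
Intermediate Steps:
R(F, B) = -6 (R(F, B) = -3 - 3 = -6)
x = -18864 (x = -131*144 = -18864)
m(Y, w) = -60 (m(Y, w) = -5*(-4)*(-3) = 20*(-3) = -60)
259*m(-17, R(1, -2)) + x = 259*(-60) - 18864 = -15540 - 18864 = -34404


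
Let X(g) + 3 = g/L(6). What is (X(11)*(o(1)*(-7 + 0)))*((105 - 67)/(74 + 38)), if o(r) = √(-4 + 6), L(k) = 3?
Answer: -19*√2/12 ≈ -2.2392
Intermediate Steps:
o(r) = √2
X(g) = -3 + g/3
(X(11)*(o(1)*(-7 + 0)))*((105 - 67)/(74 + 38)) = ((-3 + (⅓)*11)*(√2*(-7 + 0)))*((105 - 67)/(74 + 38)) = ((-3 + 11/3)*(√2*(-7)))*(38/112) = (2*(-7*√2)/3)*(38*(1/112)) = -14*√2/3*(19/56) = -19*√2/12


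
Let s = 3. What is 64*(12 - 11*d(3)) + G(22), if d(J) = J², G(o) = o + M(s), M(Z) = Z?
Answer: -5543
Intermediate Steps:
G(o) = 3 + o (G(o) = o + 3 = 3 + o)
64*(12 - 11*d(3)) + G(22) = 64*(12 - 11*3²) + (3 + 22) = 64*(12 - 11*9) + 25 = 64*(12 - 99) + 25 = 64*(-87) + 25 = -5568 + 25 = -5543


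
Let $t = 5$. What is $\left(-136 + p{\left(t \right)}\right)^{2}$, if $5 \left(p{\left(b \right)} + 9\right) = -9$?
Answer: $\frac{538756}{25} \approx 21550.0$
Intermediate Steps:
$p{\left(b \right)} = - \frac{54}{5}$ ($p{\left(b \right)} = -9 + \frac{1}{5} \left(-9\right) = -9 - \frac{9}{5} = - \frac{54}{5}$)
$\left(-136 + p{\left(t \right)}\right)^{2} = \left(-136 - \frac{54}{5}\right)^{2} = \left(- \frac{734}{5}\right)^{2} = \frac{538756}{25}$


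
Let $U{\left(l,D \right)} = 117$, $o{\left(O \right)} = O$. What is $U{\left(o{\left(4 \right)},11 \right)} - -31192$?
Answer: $31309$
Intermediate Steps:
$U{\left(o{\left(4 \right)},11 \right)} - -31192 = 117 - -31192 = 117 + 31192 = 31309$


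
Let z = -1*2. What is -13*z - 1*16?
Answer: 10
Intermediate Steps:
z = -2
-13*z - 1*16 = -13*(-2) - 1*16 = 26 - 16 = 10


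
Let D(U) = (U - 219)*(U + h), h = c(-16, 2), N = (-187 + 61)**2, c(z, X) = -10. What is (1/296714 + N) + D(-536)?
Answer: 127025043685/296714 ≈ 4.2811e+5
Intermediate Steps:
N = 15876 (N = (-126)**2 = 15876)
h = -10
D(U) = (-219 + U)*(-10 + U) (D(U) = (U - 219)*(U - 10) = (-219 + U)*(-10 + U))
(1/296714 + N) + D(-536) = (1/296714 + 15876) + (2190 + (-536)**2 - 229*(-536)) = (1/296714 + 15876) + (2190 + 287296 + 122744) = 4710631465/296714 + 412230 = 127025043685/296714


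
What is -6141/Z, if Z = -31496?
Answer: 6141/31496 ≈ 0.19498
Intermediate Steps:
-6141/Z = -6141/(-31496) = -6141*(-1/31496) = 6141/31496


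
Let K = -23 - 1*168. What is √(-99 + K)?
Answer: I*√290 ≈ 17.029*I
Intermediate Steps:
K = -191 (K = -23 - 168 = -191)
√(-99 + K) = √(-99 - 191) = √(-290) = I*√290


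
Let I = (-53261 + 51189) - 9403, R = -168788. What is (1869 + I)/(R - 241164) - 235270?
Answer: -48224698717/204976 ≈ -2.3527e+5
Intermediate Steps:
I = -11475 (I = -2072 - 9403 = -11475)
(1869 + I)/(R - 241164) - 235270 = (1869 - 11475)/(-168788 - 241164) - 235270 = -9606/(-409952) - 235270 = -9606*(-1/409952) - 235270 = 4803/204976 - 235270 = -48224698717/204976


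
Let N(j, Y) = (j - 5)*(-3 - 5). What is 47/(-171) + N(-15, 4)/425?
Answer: 1477/14535 ≈ 0.10162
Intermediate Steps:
N(j, Y) = 40 - 8*j (N(j, Y) = (-5 + j)*(-8) = 40 - 8*j)
47/(-171) + N(-15, 4)/425 = 47/(-171) + (40 - 8*(-15))/425 = 47*(-1/171) + (40 + 120)*(1/425) = -47/171 + 160*(1/425) = -47/171 + 32/85 = 1477/14535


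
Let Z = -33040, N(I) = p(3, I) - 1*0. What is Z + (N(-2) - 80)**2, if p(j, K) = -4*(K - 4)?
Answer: -29904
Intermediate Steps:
p(j, K) = 16 - 4*K (p(j, K) = -4*(-4 + K) = 16 - 4*K)
N(I) = 16 - 4*I (N(I) = (16 - 4*I) - 1*0 = (16 - 4*I) + 0 = 16 - 4*I)
Z + (N(-2) - 80)**2 = -33040 + ((16 - 4*(-2)) - 80)**2 = -33040 + ((16 + 8) - 80)**2 = -33040 + (24 - 80)**2 = -33040 + (-56)**2 = -33040 + 3136 = -29904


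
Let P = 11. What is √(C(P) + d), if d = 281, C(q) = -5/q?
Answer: √33946/11 ≈ 16.749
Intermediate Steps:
√(C(P) + d) = √(-5/11 + 281) = √(3086/11) = √33946/11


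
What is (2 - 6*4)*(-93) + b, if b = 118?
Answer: 2164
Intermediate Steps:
(2 - 6*4)*(-93) + b = (2 - 6*4)*(-93) + 118 = (2 - 24)*(-93) + 118 = -22*(-93) + 118 = 2046 + 118 = 2164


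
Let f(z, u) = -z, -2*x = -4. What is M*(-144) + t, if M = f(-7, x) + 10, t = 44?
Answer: -2404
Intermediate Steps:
x = 2 (x = -1/2*(-4) = 2)
M = 17 (M = -1*(-7) + 10 = 7 + 10 = 17)
M*(-144) + t = 17*(-144) + 44 = -2448 + 44 = -2404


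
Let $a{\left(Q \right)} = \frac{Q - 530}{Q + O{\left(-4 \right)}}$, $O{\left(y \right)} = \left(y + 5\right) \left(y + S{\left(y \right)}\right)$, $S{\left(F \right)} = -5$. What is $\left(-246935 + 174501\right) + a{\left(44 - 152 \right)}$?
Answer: $- \frac{8474140}{117} \approx -72429.0$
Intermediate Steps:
$O{\left(y \right)} = \left(-5 + y\right) \left(5 + y\right)$ ($O{\left(y \right)} = \left(y + 5\right) \left(y - 5\right) = \left(5 + y\right) \left(-5 + y\right) = \left(-5 + y\right) \left(5 + y\right)$)
$a{\left(Q \right)} = \frac{-530 + Q}{-9 + Q}$ ($a{\left(Q \right)} = \frac{Q - 530}{Q - \left(25 - \left(-4\right)^{2}\right)} = \frac{-530 + Q}{Q + \left(-25 + 16\right)} = \frac{-530 + Q}{Q - 9} = \frac{-530 + Q}{-9 + Q}$)
$\left(-246935 + 174501\right) + a{\left(44 - 152 \right)} = \left(-246935 + 174501\right) + \frac{-530 + \left(44 - 152\right)}{-9 + \left(44 - 152\right)} = -72434 + \frac{-530 - 108}{-9 - 108} = -72434 + \frac{1}{-117} \left(-638\right) = -72434 - - \frac{638}{117} = -72434 + \frac{638}{117} = - \frac{8474140}{117}$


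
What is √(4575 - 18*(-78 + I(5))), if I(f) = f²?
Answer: √5529 ≈ 74.357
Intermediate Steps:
√(4575 - 18*(-78 + I(5))) = √(4575 - 18*(-78 + 5²)) = √(4575 - 18*(-78 + 25)) = √(4575 - 18*(-53)) = √(4575 + 954) = √5529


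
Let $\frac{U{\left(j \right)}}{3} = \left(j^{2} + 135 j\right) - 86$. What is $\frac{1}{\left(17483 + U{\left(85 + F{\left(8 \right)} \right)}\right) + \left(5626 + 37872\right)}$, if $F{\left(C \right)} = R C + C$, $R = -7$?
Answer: $\frac{1}{79815} \approx 1.2529 \cdot 10^{-5}$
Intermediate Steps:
$F{\left(C \right)} = - 6 C$ ($F{\left(C \right)} = - 7 C + C = - 6 C$)
$U{\left(j \right)} = -258 + 3 j^{2} + 405 j$ ($U{\left(j \right)} = 3 \left(\left(j^{2} + 135 j\right) - 86\right) = 3 \left(-86 + j^{2} + 135 j\right) = -258 + 3 j^{2} + 405 j$)
$\frac{1}{\left(17483 + U{\left(85 + F{\left(8 \right)} \right)}\right) + \left(5626 + 37872\right)} = \frac{1}{\left(17483 + \left(-258 + 3 \left(85 - 48\right)^{2} + 405 \left(85 - 48\right)\right)\right) + \left(5626 + 37872\right)} = \frac{1}{\left(17483 + \left(-258 + 3 \left(85 - 48\right)^{2} + 405 \left(85 - 48\right)\right)\right) + 43498} = \frac{1}{\left(17483 + \left(-258 + 3 \cdot 37^{2} + 405 \cdot 37\right)\right) + 43498} = \frac{1}{\left(17483 + \left(-258 + 3 \cdot 1369 + 14985\right)\right) + 43498} = \frac{1}{\left(17483 + \left(-258 + 4107 + 14985\right)\right) + 43498} = \frac{1}{\left(17483 + 18834\right) + 43498} = \frac{1}{36317 + 43498} = \frac{1}{79815}$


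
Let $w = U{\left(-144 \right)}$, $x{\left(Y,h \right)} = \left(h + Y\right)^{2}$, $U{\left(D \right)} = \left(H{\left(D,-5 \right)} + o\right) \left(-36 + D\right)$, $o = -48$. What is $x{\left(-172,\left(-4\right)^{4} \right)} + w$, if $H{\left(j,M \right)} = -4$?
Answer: $16416$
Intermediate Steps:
$U{\left(D \right)} = 1872 - 52 D$ ($U{\left(D \right)} = \left(-4 - 48\right) \left(-36 + D\right) = - 52 \left(-36 + D\right) = 1872 - 52 D$)
$x{\left(Y,h \right)} = \left(Y + h\right)^{2}$
$w = 9360$ ($w = 1872 - -7488 = 1872 + 7488 = 9360$)
$x{\left(-172,\left(-4\right)^{4} \right)} + w = \left(-172 + \left(-4\right)^{4}\right)^{2} + 9360 = \left(-172 + 256\right)^{2} + 9360 = 84^{2} + 9360 = 7056 + 9360 = 16416$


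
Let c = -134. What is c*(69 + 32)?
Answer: -13534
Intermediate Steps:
c*(69 + 32) = -134*(69 + 32) = -134*101 = -13534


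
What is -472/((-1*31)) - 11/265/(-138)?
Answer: 17261381/1133670 ≈ 15.226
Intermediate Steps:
-472/((-1*31)) - 11/265/(-138) = -472/(-31) - 11*1/265*(-1/138) = -472*(-1/31) - 11/265*(-1/138) = 472/31 + 11/36570 = 17261381/1133670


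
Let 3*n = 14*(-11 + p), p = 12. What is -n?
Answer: -14/3 ≈ -4.6667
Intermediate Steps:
n = 14/3 (n = (14*(-11 + 12))/3 = (14*1)/3 = (1/3)*14 = 14/3 ≈ 4.6667)
-n = -1*14/3 = -14/3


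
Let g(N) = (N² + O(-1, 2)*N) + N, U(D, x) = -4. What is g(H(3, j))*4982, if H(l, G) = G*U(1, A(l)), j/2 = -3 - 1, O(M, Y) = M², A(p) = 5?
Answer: 5420416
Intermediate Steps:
j = -8 (j = 2*(-3 - 1) = 2*(-4) = -8)
H(l, G) = -4*G (H(l, G) = G*(-4) = -4*G)
g(N) = N² + 2*N (g(N) = (N² + (-1)²*N) + N = (N² + 1*N) + N = (N² + N) + N = (N + N²) + N = N² + 2*N)
g(H(3, j))*4982 = ((-4*(-8))*(2 - 4*(-8)))*4982 = (32*(2 + 32))*4982 = (32*34)*4982 = 1088*4982 = 5420416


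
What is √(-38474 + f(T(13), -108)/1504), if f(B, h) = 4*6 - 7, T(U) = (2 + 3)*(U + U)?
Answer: 3*I*√604366514/376 ≈ 196.15*I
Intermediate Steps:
T(U) = 10*U (T(U) = 5*(2*U) = 10*U)
f(B, h) = 17 (f(B, h) = 24 - 7 = 17)
√(-38474 + f(T(13), -108)/1504) = √(-38474 + 17/1504) = √(-57864879/1504) = 3*I*√604366514/376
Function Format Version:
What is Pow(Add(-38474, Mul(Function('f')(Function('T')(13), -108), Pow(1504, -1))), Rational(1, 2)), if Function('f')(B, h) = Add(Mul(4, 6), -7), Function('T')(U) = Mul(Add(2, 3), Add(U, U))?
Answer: Mul(Rational(3, 376), I, Pow(604366514, Rational(1, 2))) ≈ Mul(196.15, I)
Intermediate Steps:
Function('T')(U) = Mul(10, U) (Function('T')(U) = Mul(5, Mul(2, U)) = Mul(10, U))
Function('f')(B, h) = 17 (Function('f')(B, h) = Add(24, -7) = 17)
Pow(Add(-38474, Mul(Function('f')(Function('T')(13), -108), Pow(1504, -1))), Rational(1, 2)) = Pow(Add(-38474, Mul(17, Pow(1504, -1))), Rational(1, 2)) = Pow(Add(-38474, Mul(17, Rational(1, 1504))), Rational(1, 2)) = Pow(Add(-38474, Rational(17, 1504)), Rational(1, 2)) = Pow(Rational(-57864879, 1504), Rational(1, 2)) = Mul(Rational(3, 376), I, Pow(604366514, Rational(1, 2)))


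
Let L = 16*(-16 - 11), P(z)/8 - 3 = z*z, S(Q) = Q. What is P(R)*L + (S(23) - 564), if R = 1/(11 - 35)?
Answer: -10915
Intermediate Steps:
R = -1/24 (R = 1/(-24) = -1/24 ≈ -0.041667)
P(z) = 24 + 8*z² (P(z) = 24 + 8*(z*z) = 24 + 8*z²)
L = -432 (L = 16*(-27) = -432)
P(R)*L + (S(23) - 564) = (24 + 8*(-1/24)²)*(-432) + (23 - 564) = (24 + 8*(1/576))*(-432) - 541 = (24 + 1/72)*(-432) - 541 = (1729/72)*(-432) - 541 = -10374 - 541 = -10915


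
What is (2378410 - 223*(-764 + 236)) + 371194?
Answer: 2867348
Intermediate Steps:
(2378410 - 223*(-764 + 236)) + 371194 = (2378410 - 223*(-528)) + 371194 = (2378410 + 117744) + 371194 = 2496154 + 371194 = 2867348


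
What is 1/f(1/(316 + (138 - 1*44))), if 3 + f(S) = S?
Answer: -410/1229 ≈ -0.33360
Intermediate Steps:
f(S) = -3 + S
1/f(1/(316 + (138 - 1*44))) = 1/(-3 + 1/(316 + (138 - 1*44))) = 1/(-3 + 1/(316 + (138 - 44))) = 1/(-3 + 1/(316 + 94)) = 1/(-3 + 1/410) = 1/(-1229/410) = -410/1229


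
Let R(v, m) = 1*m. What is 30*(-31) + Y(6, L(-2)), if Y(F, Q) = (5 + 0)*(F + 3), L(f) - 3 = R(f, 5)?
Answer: -885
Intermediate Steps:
R(v, m) = m
L(f) = 8 (L(f) = 3 + 5 = 8)
Y(F, Q) = 15 + 5*F (Y(F, Q) = 5*(3 + F) = 15 + 5*F)
30*(-31) + Y(6, L(-2)) = 30*(-31) + (15 + 5*6) = -930 + (15 + 30) = -930 + 45 = -885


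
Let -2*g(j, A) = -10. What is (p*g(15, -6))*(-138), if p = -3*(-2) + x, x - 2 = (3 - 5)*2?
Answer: -2760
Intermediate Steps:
g(j, A) = 5 (g(j, A) = -½*(-10) = 5)
x = -2 (x = 2 + (3 - 5)*2 = 2 - 2*2 = 2 - 4 = -2)
p = 4 (p = -3*(-2) - 2 = 6 - 2 = 4)
(p*g(15, -6))*(-138) = (4*5)*(-138) = 20*(-138) = -2760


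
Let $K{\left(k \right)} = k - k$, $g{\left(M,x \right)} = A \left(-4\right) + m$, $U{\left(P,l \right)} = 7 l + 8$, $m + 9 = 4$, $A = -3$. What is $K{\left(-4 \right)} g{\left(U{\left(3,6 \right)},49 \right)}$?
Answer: $0$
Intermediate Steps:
$m = -5$ ($m = -9 + 4 = -5$)
$U{\left(P,l \right)} = 8 + 7 l$
$g{\left(M,x \right)} = 7$ ($g{\left(M,x \right)} = \left(-3\right) \left(-4\right) - 5 = 12 - 5 = 7$)
$K{\left(k \right)} = 0$
$K{\left(-4 \right)} g{\left(U{\left(3,6 \right)},49 \right)} = 0 \cdot 7 = 0$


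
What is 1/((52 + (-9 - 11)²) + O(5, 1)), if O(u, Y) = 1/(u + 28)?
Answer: 33/14917 ≈ 0.0022122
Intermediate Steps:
O(u, Y) = 1/(28 + u)
1/((52 + (-9 - 11)²) + O(5, 1)) = 1/((52 + (-9 - 11)²) + 1/(28 + 5)) = 1/((52 + (-20)²) + 1/33) = 1/((52 + 400) + 1/33) = 1/(452 + 1/33) = 1/(14917/33) = 33/14917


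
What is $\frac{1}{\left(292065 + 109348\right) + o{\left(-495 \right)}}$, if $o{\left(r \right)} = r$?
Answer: $\frac{1}{400918} \approx 2.4943 \cdot 10^{-6}$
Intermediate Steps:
$\frac{1}{\left(292065 + 109348\right) + o{\left(-495 \right)}} = \frac{1}{\left(292065 + 109348\right) - 495} = \frac{1}{401413 - 495} = \frac{1}{400918}$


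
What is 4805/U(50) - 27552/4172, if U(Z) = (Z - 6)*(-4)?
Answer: -889129/26224 ≈ -33.905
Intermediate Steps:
U(Z) = 24 - 4*Z (U(Z) = (-6 + Z)*(-4) = 24 - 4*Z)
4805/U(50) - 27552/4172 = 4805/(24 - 4*50) - 27552/4172 = 4805/(24 - 200) - 27552*1/4172 = 4805/(-176) - 984/149 = 4805*(-1/176) - 984/149 = -4805/176 - 984/149 = -889129/26224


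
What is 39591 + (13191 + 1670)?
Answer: 54452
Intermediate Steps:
39591 + (13191 + 1670) = 39591 + 14861 = 54452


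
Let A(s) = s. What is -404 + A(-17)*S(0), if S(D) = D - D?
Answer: -404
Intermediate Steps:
S(D) = 0
-404 + A(-17)*S(0) = -404 - 17*0 = -404 + 0 = -404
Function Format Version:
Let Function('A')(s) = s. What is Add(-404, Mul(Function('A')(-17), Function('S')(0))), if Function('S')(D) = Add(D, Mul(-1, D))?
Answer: -404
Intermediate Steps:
Function('S')(D) = 0
Add(-404, Mul(Function('A')(-17), Function('S')(0))) = Add(-404, Mul(-17, 0)) = Add(-404, 0) = -404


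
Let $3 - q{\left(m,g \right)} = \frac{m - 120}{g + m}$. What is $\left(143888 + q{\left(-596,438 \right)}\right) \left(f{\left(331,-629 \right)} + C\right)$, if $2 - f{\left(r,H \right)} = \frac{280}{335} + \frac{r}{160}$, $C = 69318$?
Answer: $\frac{8446605017978153}{846880} \approx 9.9738 \cdot 10^{9}$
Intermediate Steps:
$q{\left(m,g \right)} = 3 - \frac{-120 + m}{g + m}$ ($q{\left(m,g \right)} = 3 - \frac{m - 120}{g + m} = 3 - \frac{-120 + m}{g + m}$)
$f{\left(r,H \right)} = \frac{78}{67} - \frac{r}{160}$ ($f{\left(r,H \right)} = 2 - \left(\frac{280}{335} + \frac{r}{160}\right) = 2 - \left(280 \cdot \frac{1}{335} + r \frac{1}{160}\right) = 2 - \left(\frac{56}{67} + \frac{r}{160}\right) = \frac{78}{67} - \frac{r}{160}$)
$\left(143888 + q{\left(-596,438 \right)}\right) \left(f{\left(331,-629 \right)} + C\right) = \left(143888 + \frac{120 + 2 \left(-596\right) + 3 \cdot 438}{438 - 596}\right) \left(\left(\frac{78}{67} - \frac{331}{160}\right) + 69318\right) = \left(143888 + \frac{120 - 1192 + 1314}{-158}\right) \left(\left(\frac{78}{67} - \frac{331}{160}\right) + 69318\right) = \left(143888 - \frac{121}{79}\right) \left(- \frac{9697}{10720} + 69318\right) = \left(143888 - \frac{121}{79}\right) \frac{743079263}{10720} = \frac{11367031}{79} \cdot \frac{743079263}{10720} = \frac{8446605017978153}{846880}$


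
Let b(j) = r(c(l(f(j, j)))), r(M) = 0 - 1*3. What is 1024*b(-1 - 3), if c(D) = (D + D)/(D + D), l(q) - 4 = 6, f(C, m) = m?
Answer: -3072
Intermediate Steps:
l(q) = 10 (l(q) = 4 + 6 = 10)
c(D) = 1 (c(D) = (2*D)/((2*D)) = (2*D)*(1/(2*D)) = 1)
r(M) = -3 (r(M) = 0 - 3 = -3)
b(j) = -3
1024*b(-1 - 3) = 1024*(-3) = -3072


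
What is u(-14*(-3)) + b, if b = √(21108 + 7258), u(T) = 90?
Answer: 90 + √28366 ≈ 258.42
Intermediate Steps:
b = √28366 ≈ 168.42
u(-14*(-3)) + b = 90 + √28366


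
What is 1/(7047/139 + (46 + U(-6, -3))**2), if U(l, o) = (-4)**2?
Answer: 139/541363 ≈ 0.00025676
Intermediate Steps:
U(l, o) = 16
1/(7047/139 + (46 + U(-6, -3))**2) = 1/(7047/139 + (46 + 16)**2) = 1/(7047*(1/139) + 62**2) = 1/(7047/139 + 3844) = 1/(541363/139) = 139/541363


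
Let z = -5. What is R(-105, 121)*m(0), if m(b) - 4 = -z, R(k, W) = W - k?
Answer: 2034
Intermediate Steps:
m(b) = 9 (m(b) = 4 - 1*(-5) = 4 + 5 = 9)
R(-105, 121)*m(0) = (121 - 1*(-105))*9 = (121 + 105)*9 = 226*9 = 2034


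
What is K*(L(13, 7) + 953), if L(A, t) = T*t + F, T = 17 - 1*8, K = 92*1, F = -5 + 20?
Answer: 94852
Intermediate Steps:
F = 15
K = 92
T = 9 (T = 17 - 8 = 9)
L(A, t) = 15 + 9*t (L(A, t) = 9*t + 15 = 15 + 9*t)
K*(L(13, 7) + 953) = 92*((15 + 9*7) + 953) = 92*((15 + 63) + 953) = 92*(78 + 953) = 92*1031 = 94852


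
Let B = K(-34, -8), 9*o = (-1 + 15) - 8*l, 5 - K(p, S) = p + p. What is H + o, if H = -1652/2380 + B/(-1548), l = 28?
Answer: -3167737/131580 ≈ -24.075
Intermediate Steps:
K(p, S) = 5 - 2*p (K(p, S) = 5 - (p + p) = 5 - 2*p)
o = -70/3 (o = ((-1 + 15) - 8*28)/9 = (14 - 224)/9 = (⅑)*(-210) = -70/3 ≈ -23.333)
B = 73 (B = 5 - 2*(-34) = 5 + 68 = 73)
H = -97537/131580 (H = -1652/2380 + 73/(-1548) = -1652*1/2380 + 73*(-1/1548) = -59/85 - 73/1548 = -97537/131580 ≈ -0.74127)
H + o = -97537/131580 - 70/3 = -3167737/131580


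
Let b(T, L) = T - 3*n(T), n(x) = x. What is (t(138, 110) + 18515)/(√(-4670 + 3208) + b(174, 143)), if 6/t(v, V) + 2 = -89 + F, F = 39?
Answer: -41880669/796679 - 481387*I*√1462/3186716 ≈ -52.569 - 5.776*I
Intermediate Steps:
t(v, V) = -3/26 (t(v, V) = 6/(-2 + (-89 + 39)) = 6/(-2 - 50) = 6/(-52) = 6*(-1/52) = -3/26)
b(T, L) = -2*T (b(T, L) = T - 3*T = -2*T)
(t(138, 110) + 18515)/(√(-4670 + 3208) + b(174, 143)) = (-3/26 + 18515)/(√(-4670 + 3208) - 2*174) = 481387/(26*(√(-1462) - 348)) = 481387/(26*(I*√1462 - 348)) = 481387/(26*(-348 + I*√1462))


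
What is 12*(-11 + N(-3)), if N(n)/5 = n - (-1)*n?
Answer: -492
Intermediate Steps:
N(n) = 10*n (N(n) = 5*(n - (-1)*n) = 5*(n + n) = 5*(2*n) = 10*n)
12*(-11 + N(-3)) = 12*(-11 + 10*(-3)) = 12*(-11 - 30) = 12*(-41) = -492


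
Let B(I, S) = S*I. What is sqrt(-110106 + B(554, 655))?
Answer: 2*sqrt(63191) ≈ 502.76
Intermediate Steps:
B(I, S) = I*S
sqrt(-110106 + B(554, 655)) = sqrt(-110106 + 554*655) = sqrt(-110106 + 362870) = sqrt(252764) = 2*sqrt(63191)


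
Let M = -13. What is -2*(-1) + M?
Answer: -11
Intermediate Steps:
-2*(-1) + M = -2*(-1) - 13 = 2 - 13 = -11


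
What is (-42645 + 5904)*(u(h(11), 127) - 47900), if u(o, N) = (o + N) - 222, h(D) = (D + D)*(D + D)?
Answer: 1745601651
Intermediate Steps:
h(D) = 4*D**2 (h(D) = (2*D)*(2*D) = 4*D**2)
u(o, N) = -222 + N + o (u(o, N) = (N + o) - 222 = -222 + N + o)
(-42645 + 5904)*(u(h(11), 127) - 47900) = (-42645 + 5904)*((-222 + 127 + 4*11**2) - 47900) = -36741*((-222 + 127 + 4*121) - 47900) = -36741*((-222 + 127 + 484) - 47900) = -36741*(389 - 47900) = -36741*(-47511) = 1745601651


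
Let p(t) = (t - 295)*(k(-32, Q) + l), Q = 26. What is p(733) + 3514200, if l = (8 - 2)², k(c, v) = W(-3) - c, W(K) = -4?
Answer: 3542232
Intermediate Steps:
k(c, v) = -4 - c
l = 36 (l = 6² = 36)
p(t) = -18880 + 64*t (p(t) = (t - 295)*((-4 - 1*(-32)) + 36) = (-295 + t)*((-4 + 32) + 36) = (-295 + t)*(28 + 36) = (-295 + t)*64 = -18880 + 64*t)
p(733) + 3514200 = (-18880 + 64*733) + 3514200 = (-18880 + 46912) + 3514200 = 28032 + 3514200 = 3542232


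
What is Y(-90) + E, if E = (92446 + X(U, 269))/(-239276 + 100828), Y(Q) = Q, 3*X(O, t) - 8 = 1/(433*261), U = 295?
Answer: -4255878135979/46939271472 ≈ -90.668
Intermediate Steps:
X(O, t) = 904105/339039 (X(O, t) = 8/3 + (1/(433*261))/3 = 8/3 + ((1/433)*(1/261))/3 = 8/3 + (⅓)*(1/113013) = 8/3 + 1/339039 = 904105/339039)
E = -31343703499/46939271472 (E = (92446 + 904105/339039)/(-239276 + 100828) = (31343703499/339039)/(-138448) = (31343703499/339039)*(-1/138448) = -31343703499/46939271472 ≈ -0.66775)
Y(-90) + E = -90 - 31343703499/46939271472 = -4255878135979/46939271472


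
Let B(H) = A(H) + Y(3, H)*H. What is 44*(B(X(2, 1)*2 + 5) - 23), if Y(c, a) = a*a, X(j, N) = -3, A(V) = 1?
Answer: -1012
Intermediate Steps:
Y(c, a) = a**2
B(H) = 1 + H**3 (B(H) = 1 + H**2*H = 1 + H**3)
44*(B(X(2, 1)*2 + 5) - 23) = 44*((1 + (-3*2 + 5)**3) - 23) = 44*((1 + (-6 + 5)**3) - 23) = 44*((1 + (-1)**3) - 23) = 44*((1 - 1) - 23) = 44*(0 - 23) = 44*(-23) = -1012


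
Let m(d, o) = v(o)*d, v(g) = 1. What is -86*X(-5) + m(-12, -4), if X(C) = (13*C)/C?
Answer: -1130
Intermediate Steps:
X(C) = 13
m(d, o) = d (m(d, o) = 1*d = d)
-86*X(-5) + m(-12, -4) = -86*13 - 12 = -1118 - 12 = -1130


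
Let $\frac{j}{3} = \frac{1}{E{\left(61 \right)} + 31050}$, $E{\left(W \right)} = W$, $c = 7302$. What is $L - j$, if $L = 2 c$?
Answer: $\frac{454345041}{31111} \approx 14604.0$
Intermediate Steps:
$L = 14604$ ($L = 2 \cdot 7302 = 14604$)
$j = \frac{3}{31111}$ ($j = \frac{3}{61 + 31050} = \frac{3}{31111} \approx 9.6429 \cdot 10^{-5}$)
$L - j = 14604 - \frac{3}{31111} = \frac{454345041}{31111}$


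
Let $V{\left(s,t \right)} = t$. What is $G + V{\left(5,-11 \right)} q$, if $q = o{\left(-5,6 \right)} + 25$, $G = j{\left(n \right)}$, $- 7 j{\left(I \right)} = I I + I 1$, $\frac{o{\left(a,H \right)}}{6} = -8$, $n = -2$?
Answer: $\frac{1769}{7} \approx 252.71$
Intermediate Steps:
$o{\left(a,H \right)} = -48$ ($o{\left(a,H \right)} = 6 \left(-8\right) = -48$)
$j{\left(I \right)} = - \frac{I}{7} - \frac{I^{2}}{7}$ ($j{\left(I \right)} = - \frac{I I + I 1}{7} = - \frac{I^{2} + I}{7} = - \frac{I + I^{2}}{7} = - \frac{I}{7} - \frac{I^{2}}{7}$)
$G = - \frac{2}{7}$ ($G = \left(- \frac{1}{7}\right) \left(-2\right) \left(1 - 2\right) = \left(- \frac{1}{7}\right) \left(-2\right) \left(-1\right) = - \frac{2}{7} \approx -0.28571$)
$q = -23$ ($q = -48 + 25 = -23$)
$G + V{\left(5,-11 \right)} q = - \frac{2}{7} - -253 = - \frac{2}{7} + 253 = \frac{1769}{7}$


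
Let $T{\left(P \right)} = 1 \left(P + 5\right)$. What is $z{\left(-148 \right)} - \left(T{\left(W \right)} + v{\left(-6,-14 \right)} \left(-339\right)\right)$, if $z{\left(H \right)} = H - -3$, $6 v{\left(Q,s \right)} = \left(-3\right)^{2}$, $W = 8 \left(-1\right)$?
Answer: $\frac{733}{2} \approx 366.5$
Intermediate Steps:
$W = -8$
$v{\left(Q,s \right)} = \frac{3}{2}$ ($v{\left(Q,s \right)} = \frac{\left(-3\right)^{2}}{6} = \frac{1}{6} \cdot 9 = \frac{3}{2}$)
$T{\left(P \right)} = 5 + P$ ($T{\left(P \right)} = 1 \left(5 + P\right) = 5 + P$)
$z{\left(H \right)} = 3 + H$ ($z{\left(H \right)} = H + 3 = 3 + H$)
$z{\left(-148 \right)} - \left(T{\left(W \right)} + v{\left(-6,-14 \right)} \left(-339\right)\right) = \left(3 - 148\right) - \left(\left(5 - 8\right) + \frac{3}{2} \left(-339\right)\right) = -145 - \left(-3 - \frac{1017}{2}\right) = -145 - - \frac{1023}{2} = -145 + \frac{1023}{2} = \frac{733}{2}$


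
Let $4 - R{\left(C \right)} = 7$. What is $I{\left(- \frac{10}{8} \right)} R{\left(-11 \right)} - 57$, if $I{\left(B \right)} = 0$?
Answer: $-57$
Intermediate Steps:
$R{\left(C \right)} = -3$ ($R{\left(C \right)} = 4 - 7 = -3$)
$I{\left(- \frac{10}{8} \right)} R{\left(-11 \right)} - 57 = 0 \left(-3\right) - 57 = 0 - 57 = -57$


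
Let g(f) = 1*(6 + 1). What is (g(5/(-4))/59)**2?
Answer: 49/3481 ≈ 0.014076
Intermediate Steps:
g(f) = 7 (g(f) = 1*7 = 7)
(g(5/(-4))/59)**2 = (7/59)**2 = 49/3481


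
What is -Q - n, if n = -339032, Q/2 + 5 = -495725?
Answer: 1330492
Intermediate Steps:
Q = -991460 (Q = -10 + 2*(-495725) = -10 - 991450 = -991460)
-Q - n = -1*(-991460) - 1*(-339032) = 991460 + 339032 = 1330492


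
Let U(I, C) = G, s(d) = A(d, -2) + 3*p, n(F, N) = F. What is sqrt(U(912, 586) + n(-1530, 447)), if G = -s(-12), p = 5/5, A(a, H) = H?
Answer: I*sqrt(1531) ≈ 39.128*I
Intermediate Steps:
p = 1 (p = 5*(1/5) = 1)
s(d) = 1 (s(d) = -2 + 3*1 = -2 + 3 = 1)
G = -1 (G = -1*1 = -1)
U(I, C) = -1
sqrt(U(912, 586) + n(-1530, 447)) = sqrt(-1 - 1530) = sqrt(-1531) = I*sqrt(1531)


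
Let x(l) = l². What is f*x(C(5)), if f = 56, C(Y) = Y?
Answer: 1400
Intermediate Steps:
f*x(C(5)) = 56*5² = 56*25 = 1400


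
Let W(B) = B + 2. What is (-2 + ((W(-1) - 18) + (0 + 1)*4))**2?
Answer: 225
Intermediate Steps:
W(B) = 2 + B
(-2 + ((W(-1) - 18) + (0 + 1)*4))**2 = (-2 + (((2 - 1) - 18) + (0 + 1)*4))**2 = (-2 + ((1 - 18) + 1*4))**2 = (-2 + (-17 + 4))**2 = (-2 - 13)**2 = (-15)**2 = 225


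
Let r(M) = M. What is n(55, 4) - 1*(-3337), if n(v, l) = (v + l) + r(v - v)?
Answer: 3396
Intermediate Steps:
n(v, l) = l + v (n(v, l) = (v + l) + (v - v) = (l + v) + 0 = l + v)
n(55, 4) - 1*(-3337) = (4 + 55) - 1*(-3337) = 59 + 3337 = 3396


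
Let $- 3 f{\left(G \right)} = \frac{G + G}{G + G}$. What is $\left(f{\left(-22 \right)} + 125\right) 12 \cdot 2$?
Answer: $2992$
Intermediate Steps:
$f{\left(G \right)} = - \frac{1}{3}$ ($f{\left(G \right)} = - \frac{\left(G + G\right) \frac{1}{G + G}}{3} = - \frac{2 G \frac{1}{2 G}}{3} = \left(- \frac{1}{3}\right) 1 = - \frac{1}{3}$)
$\left(f{\left(-22 \right)} + 125\right) 12 \cdot 2 = \left(- \frac{1}{3} + 125\right) 12 \cdot 2 = \frac{374}{3} \cdot 24 = 2992$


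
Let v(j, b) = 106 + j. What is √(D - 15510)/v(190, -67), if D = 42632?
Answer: √27122/296 ≈ 0.55638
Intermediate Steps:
√(D - 15510)/v(190, -67) = √(42632 - 15510)/(106 + 190) = √27122/296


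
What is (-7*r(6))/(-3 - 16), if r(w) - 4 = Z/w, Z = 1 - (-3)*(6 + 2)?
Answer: 343/114 ≈ 3.0088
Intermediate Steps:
Z = 25 (Z = 1 - (-3)*8 = 1 - 1*(-24) = 1 + 24 = 25)
r(w) = 4 + 25/w
(-7*r(6))/(-3 - 16) = (-7*(4 + 25/6))/(-3 - 16) = -7*(4 + 25*(1/6))/(-19) = -7*(4 + 25/6)*(-1/19) = -7*49/6*(-1/19) = -343/6*(-1/19) = 343/114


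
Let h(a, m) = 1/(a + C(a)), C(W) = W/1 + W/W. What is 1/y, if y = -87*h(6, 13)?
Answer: -13/87 ≈ -0.14943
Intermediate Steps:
C(W) = 1 + W (C(W) = W*1 + 1 = W + 1 = 1 + W)
h(a, m) = 1/(1 + 2*a) (h(a, m) = 1/(a + (1 + a)) = 1/(1 + 2*a))
y = -87/13 (y = -87/(1 + 2*6) = -87/(1 + 12) = -87/13 ≈ -6.6923)
1/y = 1/(-87/13) = -13/87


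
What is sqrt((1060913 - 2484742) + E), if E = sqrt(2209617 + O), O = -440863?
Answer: sqrt(-1423829 + 13*sqrt(10466)) ≈ 1192.7*I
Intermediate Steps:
E = 13*sqrt(10466) (E = sqrt(2209617 - 440863) = sqrt(1768754) = 13*sqrt(10466) ≈ 1329.9)
sqrt((1060913 - 2484742) + E) = sqrt((1060913 - 2484742) + 13*sqrt(10466)) = sqrt(-1423829 + 13*sqrt(10466))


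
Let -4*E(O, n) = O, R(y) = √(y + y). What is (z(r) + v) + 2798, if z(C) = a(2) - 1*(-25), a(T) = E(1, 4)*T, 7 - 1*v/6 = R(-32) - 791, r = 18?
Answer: 15221/2 - 48*I ≈ 7610.5 - 48.0*I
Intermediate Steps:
R(y) = √2*√y (R(y) = √(2*y) = √2*√y)
E(O, n) = -O/4
v = 4788 - 48*I (v = 42 - 6*(√2*√(-32) - 791) = 42 - 6*(√2*(4*I*√2) - 791) = 42 - 6*(8*I - 791) = 42 - 6*(-791 + 8*I) = 42 + (4746 - 48*I) = 4788 - 48*I ≈ 4788.0 - 48.0*I)
a(T) = -T/4 (a(T) = (-¼*1)*T = -T/4)
z(C) = 49/2 (z(C) = -¼*2 - 1*(-25) = -½ + 25 = 49/2)
(z(r) + v) + 2798 = (49/2 + (4788 - 48*I)) + 2798 = (9625/2 - 48*I) + 2798 = 15221/2 - 48*I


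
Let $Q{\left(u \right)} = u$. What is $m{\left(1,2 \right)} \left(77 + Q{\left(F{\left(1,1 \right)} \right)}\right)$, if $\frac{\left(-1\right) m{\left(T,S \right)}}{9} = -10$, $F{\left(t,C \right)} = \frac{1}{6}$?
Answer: $6945$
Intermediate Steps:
$F{\left(t,C \right)} = \frac{1}{6}$
$m{\left(T,S \right)} = 90$ ($m{\left(T,S \right)} = \left(-9\right) \left(-10\right) = 90$)
$m{\left(1,2 \right)} \left(77 + Q{\left(F{\left(1,1 \right)} \right)}\right) = 90 \left(77 + \frac{1}{6}\right) = 90 \cdot \frac{463}{6} = 6945$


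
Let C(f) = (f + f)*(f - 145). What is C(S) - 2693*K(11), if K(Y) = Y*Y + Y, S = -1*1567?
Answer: 5009932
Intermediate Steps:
S = -1567
C(f) = 2*f*(-145 + f) (C(f) = (2*f)*(-145 + f) = 2*f*(-145 + f))
K(Y) = Y + Y² (K(Y) = Y² + Y = Y + Y²)
C(S) - 2693*K(11) = 2*(-1567)*(-145 - 1567) - 29623*(1 + 11) = 2*(-1567)*(-1712) - 29623*12 = 5365408 - 2693*132 = 5365408 - 355476 = 5009932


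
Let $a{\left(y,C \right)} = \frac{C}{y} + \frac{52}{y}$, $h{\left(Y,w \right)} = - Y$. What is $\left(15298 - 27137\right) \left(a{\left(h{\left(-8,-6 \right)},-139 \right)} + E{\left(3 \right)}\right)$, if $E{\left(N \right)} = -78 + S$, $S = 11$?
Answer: $\frac{7375697}{8} \approx 9.2196 \cdot 10^{5}$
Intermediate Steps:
$E{\left(N \right)} = -67$ ($E{\left(N \right)} = -78 + 11 = -67$)
$a{\left(y,C \right)} = \frac{52}{y} + \frac{C}{y}$
$\left(15298 - 27137\right) \left(a{\left(h{\left(-8,-6 \right)},-139 \right)} + E{\left(3 \right)}\right) = \left(15298 - 27137\right) \left(\frac{52 - 139}{\left(-1\right) \left(-8\right)} - 67\right) = - 11839 \left(\frac{1}{8} \left(-87\right) - 67\right) = - 11839 \left(- \frac{87}{8} - 67\right) = \left(-11839\right) \left(- \frac{623}{8}\right) = \frac{7375697}{8}$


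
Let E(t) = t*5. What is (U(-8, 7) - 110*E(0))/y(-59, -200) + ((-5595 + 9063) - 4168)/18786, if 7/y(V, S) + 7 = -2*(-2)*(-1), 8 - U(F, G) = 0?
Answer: -829034/65751 ≈ -12.609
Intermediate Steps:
U(F, G) = 8 (U(F, G) = 8 - 1*0 = 8 + 0 = 8)
y(V, S) = -7/11 (y(V, S) = 7/(-7 - 2*(-2)*(-1)) = 7/(-7 + 4*(-1)) = 7/(-7 - 4) = 7/(-11) = 7*(-1/11) = -7/11)
E(t) = 5*t
(U(-8, 7) - 110*E(0))/y(-59, -200) + ((-5595 + 9063) - 4168)/18786 = (8 - 550*0)/(-7/11) + ((-5595 + 9063) - 4168)/18786 = (8 - 110*0)*(-11/7) + (3468 - 4168)*(1/18786) = (8 + 0)*(-11/7) - 700*1/18786 = 8*(-11/7) - 350/9393 = -88/7 - 350/9393 = -829034/65751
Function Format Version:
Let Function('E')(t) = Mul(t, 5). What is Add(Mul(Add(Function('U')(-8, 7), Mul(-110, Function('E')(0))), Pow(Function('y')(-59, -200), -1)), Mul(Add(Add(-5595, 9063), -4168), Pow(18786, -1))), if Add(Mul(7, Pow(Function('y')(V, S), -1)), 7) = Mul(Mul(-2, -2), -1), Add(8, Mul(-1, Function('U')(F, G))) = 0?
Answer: Rational(-829034, 65751) ≈ -12.609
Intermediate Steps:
Function('U')(F, G) = 8 (Function('U')(F, G) = Add(8, Mul(-1, 0)) = Add(8, 0) = 8)
Function('y')(V, S) = Rational(-7, 11) (Function('y')(V, S) = Mul(7, Pow(Add(-7, Mul(Mul(-2, -2), -1)), -1)) = Mul(7, Pow(Add(-7, Mul(4, -1)), -1)) = Mul(7, Pow(Add(-7, -4), -1)) = Mul(7, Pow(-11, -1)) = Mul(7, Rational(-1, 11)) = Rational(-7, 11))
Function('E')(t) = Mul(5, t)
Add(Mul(Add(Function('U')(-8, 7), Mul(-110, Function('E')(0))), Pow(Function('y')(-59, -200), -1)), Mul(Add(Add(-5595, 9063), -4168), Pow(18786, -1))) = Add(Mul(Add(8, Mul(-110, Mul(5, 0))), Pow(Rational(-7, 11), -1)), Mul(Add(Add(-5595, 9063), -4168), Pow(18786, -1))) = Add(Mul(Add(8, Mul(-110, 0)), Rational(-11, 7)), Mul(Add(3468, -4168), Rational(1, 18786))) = Add(Mul(Add(8, 0), Rational(-11, 7)), Mul(-700, Rational(1, 18786))) = Add(Mul(8, Rational(-11, 7)), Rational(-350, 9393)) = Add(Rational(-88, 7), Rational(-350, 9393)) = Rational(-829034, 65751)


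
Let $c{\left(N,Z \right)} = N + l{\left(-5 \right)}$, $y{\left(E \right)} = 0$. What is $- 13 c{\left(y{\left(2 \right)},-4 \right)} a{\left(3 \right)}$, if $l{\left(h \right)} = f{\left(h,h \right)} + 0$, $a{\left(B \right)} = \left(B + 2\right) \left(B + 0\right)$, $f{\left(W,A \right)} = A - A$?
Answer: $0$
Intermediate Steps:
$f{\left(W,A \right)} = 0$
$a{\left(B \right)} = B \left(2 + B\right)$ ($a{\left(B \right)} = \left(2 + B\right) B = B \left(2 + B\right)$)
$l{\left(h \right)} = 0$ ($l{\left(h \right)} = 0 + 0 = 0$)
$c{\left(N,Z \right)} = N$ ($c{\left(N,Z \right)} = N + 0 = N$)
$- 13 c{\left(y{\left(2 \right)},-4 \right)} a{\left(3 \right)} = \left(-13\right) 0 \cdot 3 \left(2 + 3\right) = 0 \cdot 3 \cdot 5 = 0 \cdot 15 = 0$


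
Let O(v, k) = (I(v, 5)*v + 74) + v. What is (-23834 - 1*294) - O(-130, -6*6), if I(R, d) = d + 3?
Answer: -23032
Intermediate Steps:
I(R, d) = 3 + d
O(v, k) = 74 + 9*v (O(v, k) = ((3 + 5)*v + 74) + v = (8*v + 74) + v = (74 + 8*v) + v = 74 + 9*v)
(-23834 - 1*294) - O(-130, -6*6) = (-23834 - 1*294) - (74 + 9*(-130)) = (-23834 - 294) - (74 - 1170) = -24128 - 1*(-1096) = -24128 + 1096 = -23032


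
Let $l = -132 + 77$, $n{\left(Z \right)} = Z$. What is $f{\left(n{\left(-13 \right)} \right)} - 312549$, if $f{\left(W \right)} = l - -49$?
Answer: $-312555$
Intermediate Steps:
$l = -55$
$f{\left(W \right)} = -6$ ($f{\left(W \right)} = -55 - -49 = -55 + 49 = -6$)
$f{\left(n{\left(-13 \right)} \right)} - 312549 = -6 - 312549 = -312555$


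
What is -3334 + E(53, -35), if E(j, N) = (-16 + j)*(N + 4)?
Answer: -4481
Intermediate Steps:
E(j, N) = (-16 + j)*(4 + N)
-3334 + E(53, -35) = -3334 + (-64 - 16*(-35) + 4*53 - 35*53) = -3334 + (-64 + 560 + 212 - 1855) = -3334 - 1147 = -4481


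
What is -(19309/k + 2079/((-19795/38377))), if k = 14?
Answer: 734779307/277130 ≈ 2651.4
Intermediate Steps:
-(19309/k + 2079/((-19795/38377))) = -(19309/14 + 2079/((-19795/38377))) = -(19309*(1/14) + 2079/((-19795*1/38377))) = -(19309/14 + 2079/(-19795/38377)) = -(19309/14 + 2079*(-38377/19795)) = -(19309/14 - 79785783/19795) = -1*(-734779307/277130) = 734779307/277130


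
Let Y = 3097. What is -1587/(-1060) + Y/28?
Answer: 415907/3710 ≈ 112.10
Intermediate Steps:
-1587/(-1060) + Y/28 = -1587/(-1060) + 3097/28 = -1587*(-1/1060) + 3097*(1/28) = 1587/1060 + 3097/28 = 415907/3710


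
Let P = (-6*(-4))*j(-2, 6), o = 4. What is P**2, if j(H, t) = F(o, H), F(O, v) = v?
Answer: 2304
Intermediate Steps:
j(H, t) = H
P = -48 (P = -6*(-4)*(-2) = 24*(-2) = -48)
P**2 = (-48)**2 = 2304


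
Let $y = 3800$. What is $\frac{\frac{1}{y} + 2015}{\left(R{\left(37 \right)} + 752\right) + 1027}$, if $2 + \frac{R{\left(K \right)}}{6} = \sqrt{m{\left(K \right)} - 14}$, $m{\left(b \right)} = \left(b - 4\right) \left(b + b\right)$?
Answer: $\frac{237367031}{202325400} - \frac{7657001 \sqrt{607}}{961045650} \approx 0.9769$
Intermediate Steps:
$m{\left(b \right)} = 2 b \left(-4 + b\right)$ ($m{\left(b \right)} = \left(-4 + b\right) 2 b = 2 b \left(-4 + b\right)$)
$R{\left(K \right)} = -12 + 6 \sqrt{-14 + 2 K \left(-4 + K\right)}$ ($R{\left(K \right)} = -12 + 6 \sqrt{2 K \left(-4 + K\right) - 14} = -12 + 6 \sqrt{-14 + 2 K \left(-4 + K\right)}$)
$\frac{\frac{1}{y} + 2015}{\left(R{\left(37 \right)} + 752\right) + 1027} = \frac{\frac{1}{3800} + 2015}{\left(\left(-12 + 6 \sqrt{2} \sqrt{-7 + 37 \left(-4 + 37\right)}\right) + 752\right) + 1027} = \frac{\frac{1}{3800} + 2015}{\left(\left(-12 + 6 \sqrt{2} \sqrt{-7 + 37 \cdot 33}\right) + 752\right) + 1027} = \frac{7657001}{3800 \left(\left(\left(-12 + 6 \sqrt{2} \sqrt{-7 + 1221}\right) + 752\right) + 1027\right)} = \frac{7657001}{3800 \left(\left(\left(-12 + 6 \sqrt{2} \sqrt{1214}\right) + 752\right) + 1027\right)} = \frac{7657001}{3800 \left(\left(\left(-12 + 12 \sqrt{607}\right) + 752\right) + 1027\right)} = \frac{7657001}{3800 \left(\left(740 + 12 \sqrt{607}\right) + 1027\right)} = \frac{7657001}{3800 \left(1767 + 12 \sqrt{607}\right)}$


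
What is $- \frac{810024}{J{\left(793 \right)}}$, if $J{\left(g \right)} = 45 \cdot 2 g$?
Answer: $- \frac{135004}{11895} \approx -11.35$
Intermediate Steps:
$J{\left(g \right)} = 90 g$
$- \frac{810024}{J{\left(793 \right)}} = - \frac{810024}{90 \cdot 793} = - \frac{810024}{71370} = \left(-810024\right) \frac{1}{71370} = - \frac{135004}{11895}$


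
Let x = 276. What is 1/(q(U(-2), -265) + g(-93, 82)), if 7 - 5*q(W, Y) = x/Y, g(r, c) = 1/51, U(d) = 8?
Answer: 67575/110006 ≈ 0.61428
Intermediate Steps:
g(r, c) = 1/51
q(W, Y) = 7/5 - 276/(5*Y)
1/(q(U(-2), -265) + g(-93, 82)) = 1/((⅕)*(-276 + 7*(-265))/(-265) + 1/51) = 1/((⅕)*(-1/265)*(-276 - 1855) + 1/51) = 1/((⅕)*(-1/265)*(-2131) + 1/51) = 1/(2131/1325 + 1/51) = 1/(110006/67575) = 67575/110006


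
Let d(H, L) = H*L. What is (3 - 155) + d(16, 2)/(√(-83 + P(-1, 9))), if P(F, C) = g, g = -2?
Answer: -152 - 32*I*√85/85 ≈ -152.0 - 3.4709*I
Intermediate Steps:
P(F, C) = -2
(3 - 155) + d(16, 2)/(√(-83 + P(-1, 9))) = (3 - 155) + (16*2)/(√(-83 - 2)) = -152 + 32/√(-85) = -152 + 32/(I*√85) = -152 - I*√85/85*32 = -152 - 32*I*√85/85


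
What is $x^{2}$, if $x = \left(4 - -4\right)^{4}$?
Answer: $16777216$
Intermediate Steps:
$x = 4096$ ($x = \left(4 + 4\right)^{4} = 8^{4} = 4096$)
$x^{2} = 4096^{2} = 16777216$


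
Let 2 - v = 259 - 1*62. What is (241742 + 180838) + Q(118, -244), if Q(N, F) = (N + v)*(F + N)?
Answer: 432282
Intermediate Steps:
v = -195 (v = 2 - (259 - 1*62) = 2 - (259 - 62) = 2 - 1*197 = 2 - 197 = -195)
Q(N, F) = (-195 + N)*(F + N) (Q(N, F) = (N - 195)*(F + N) = (-195 + N)*(F + N))
(241742 + 180838) + Q(118, -244) = (241742 + 180838) + (118² - 195*(-244) - 195*118 - 244*118) = 422580 + (13924 + 47580 - 23010 - 28792) = 422580 + 9702 = 432282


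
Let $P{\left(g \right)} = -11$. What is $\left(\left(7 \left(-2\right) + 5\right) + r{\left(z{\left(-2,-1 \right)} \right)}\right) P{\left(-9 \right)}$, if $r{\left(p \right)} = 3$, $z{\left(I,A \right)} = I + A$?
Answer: $66$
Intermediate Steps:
$z{\left(I,A \right)} = A + I$
$\left(\left(7 \left(-2\right) + 5\right) + r{\left(z{\left(-2,-1 \right)} \right)}\right) P{\left(-9 \right)} = \left(\left(7 \left(-2\right) + 5\right) + 3\right) \left(-11\right) = \left(\left(-14 + 5\right) + 3\right) \left(-11\right) = \left(-9 + 3\right) \left(-11\right) = \left(-6\right) \left(-11\right) = 66$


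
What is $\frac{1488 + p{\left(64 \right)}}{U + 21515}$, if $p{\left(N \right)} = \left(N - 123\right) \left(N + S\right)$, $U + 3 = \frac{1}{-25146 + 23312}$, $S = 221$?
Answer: $- \frac{28109718}{39453007} \approx -0.71249$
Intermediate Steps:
$U = - \frac{5503}{1834}$ ($U = -3 + \frac{1}{-25146 + 23312} = -3 + \frac{1}{-1834} = -3 - \frac{1}{1834} = - \frac{5503}{1834} \approx -3.0005$)
$p{\left(N \right)} = \left(-123 + N\right) \left(221 + N\right)$ ($p{\left(N \right)} = \left(N - 123\right) \left(N + 221\right) = \left(-123 + N\right) \left(221 + N\right)$)
$\frac{1488 + p{\left(64 \right)}}{U + 21515} = \frac{1488 + \left(-27183 + 64^{2} + 98 \cdot 64\right)}{- \frac{5503}{1834} + 21515} = \frac{1488 + \left(-27183 + 4096 + 6272\right)}{\frac{39453007}{1834}} = \left(1488 - 16815\right) \frac{1834}{39453007} = \left(-15327\right) \frac{1834}{39453007} = - \frac{28109718}{39453007}$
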